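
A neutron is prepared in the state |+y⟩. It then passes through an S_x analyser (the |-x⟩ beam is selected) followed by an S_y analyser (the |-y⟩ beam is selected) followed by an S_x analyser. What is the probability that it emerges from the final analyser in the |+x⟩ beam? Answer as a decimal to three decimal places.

First analyser (S_x): from |+y⟩, P(|-x⟩) = 1/2.
After stage 1 the state is |-x⟩; P(|-y⟩) = |⟨-y|-x⟩|² = 1/2.
After stage 2 the state is |-y⟩; P(|+x⟩) = |⟨+x|-y⟩|² = 1/2.
Joint probability = 1/2 × 1/2 × 1/2 = 0.125.

0.125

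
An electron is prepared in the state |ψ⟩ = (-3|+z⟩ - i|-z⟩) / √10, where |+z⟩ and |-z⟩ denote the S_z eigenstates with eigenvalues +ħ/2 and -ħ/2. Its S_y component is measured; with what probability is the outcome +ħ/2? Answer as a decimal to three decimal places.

|+y⟩ = (|+z⟩ + i|-z⟩)/√2, so ⟨+y|ψ⟩ = (-4) / (√2·√10).
P = |-4|² / 20 = 16/20.

0.800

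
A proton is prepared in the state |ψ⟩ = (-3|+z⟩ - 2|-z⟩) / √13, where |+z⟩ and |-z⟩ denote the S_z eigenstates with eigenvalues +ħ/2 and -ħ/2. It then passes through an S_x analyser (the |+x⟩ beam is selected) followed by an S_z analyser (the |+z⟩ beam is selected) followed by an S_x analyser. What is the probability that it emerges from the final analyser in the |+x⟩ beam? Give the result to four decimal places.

First analyser (S_x): P(|+x⟩) = |⟨+x|ψ⟩|² = 25/26.
After stage 1 the state is |+x⟩; P(|+z⟩) = |⟨+z|+x⟩|² = 1/2.
After stage 2 the state is |+z⟩; P(|+x⟩) = |⟨+x|+z⟩|² = 1/2.
Joint probability = 25/26 × 1/2 × 1/2 = 0.2404.

0.2404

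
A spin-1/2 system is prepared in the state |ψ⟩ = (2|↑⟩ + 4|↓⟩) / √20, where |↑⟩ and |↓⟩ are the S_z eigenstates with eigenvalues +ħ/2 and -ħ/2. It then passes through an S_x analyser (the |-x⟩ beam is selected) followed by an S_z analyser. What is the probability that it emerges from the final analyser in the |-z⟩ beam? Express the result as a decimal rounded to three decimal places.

First analyser (S_x): P(|-x⟩) = |⟨-x|ψ⟩|² = 4/40.
After stage 1 the state is |-x⟩; P(|-z⟩) = |⟨-z|-x⟩|² = 1/2.
Joint probability = 4/40 × 1/2 = 0.050.

0.050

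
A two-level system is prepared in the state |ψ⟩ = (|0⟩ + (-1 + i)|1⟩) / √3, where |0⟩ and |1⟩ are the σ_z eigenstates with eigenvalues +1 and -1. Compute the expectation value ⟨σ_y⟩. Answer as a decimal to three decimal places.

⟨σ_y⟩ = 2 Im(a* b)/(|a|²+|b|²) with a = 1, b = (-1 + i).
a* b = (-1 + i), so ⟨σ_y⟩ = 2/3.

0.667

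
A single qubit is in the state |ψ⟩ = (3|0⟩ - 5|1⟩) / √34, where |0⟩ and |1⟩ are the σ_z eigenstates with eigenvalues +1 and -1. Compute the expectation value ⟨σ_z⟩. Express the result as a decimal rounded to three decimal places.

⟨σ_z⟩ = |a|² - |b|² divided by |a|²+|b|², with a, b the |0⟩, |1⟩ amplitudes.
= (9 - 25)/34 = -16/34.

-0.471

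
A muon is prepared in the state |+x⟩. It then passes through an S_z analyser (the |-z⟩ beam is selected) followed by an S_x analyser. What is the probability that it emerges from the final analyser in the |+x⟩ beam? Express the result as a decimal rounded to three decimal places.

First analyser (S_z): from |+x⟩, P(|-z⟩) = 1/2.
After stage 1 the state is |-z⟩; P(|+x⟩) = |⟨+x|-z⟩|² = 1/2.
Joint probability = 1/2 × 1/2 = 0.250.

0.250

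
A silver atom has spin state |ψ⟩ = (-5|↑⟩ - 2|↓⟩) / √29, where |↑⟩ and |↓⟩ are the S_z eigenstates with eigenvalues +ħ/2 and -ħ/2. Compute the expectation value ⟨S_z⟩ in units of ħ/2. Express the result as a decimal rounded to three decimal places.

0.724

⟨σ_z⟩ = |a|² - |b|² divided by |a|²+|b|², with a, b the |↑⟩, |↓⟩ amplitudes.
= (25 - 4)/29 = 21/29.
⟨S_z⟩ = (ħ/2)·⟨σ_z⟩.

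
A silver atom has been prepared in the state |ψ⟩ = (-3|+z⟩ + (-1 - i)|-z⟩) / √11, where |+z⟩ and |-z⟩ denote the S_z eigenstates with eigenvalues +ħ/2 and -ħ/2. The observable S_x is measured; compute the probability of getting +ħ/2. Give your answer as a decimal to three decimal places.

0.773

|+x⟩ = (|+z⟩ + |-z⟩)/√2, so ⟨+x|ψ⟩ = (-4 - i) / (√2·√11).
P = |-4 - i|² / 22 = 17/22.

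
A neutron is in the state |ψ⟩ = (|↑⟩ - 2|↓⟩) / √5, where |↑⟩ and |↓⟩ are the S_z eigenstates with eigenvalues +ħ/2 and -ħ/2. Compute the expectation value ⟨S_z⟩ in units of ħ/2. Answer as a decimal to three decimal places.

⟨σ_z⟩ = |a|² - |b|² divided by |a|²+|b|², with a, b the |↑⟩, |↓⟩ amplitudes.
= (1 - 4)/5 = -3/5.
⟨S_z⟩ = (ħ/2)·⟨σ_z⟩.

-0.600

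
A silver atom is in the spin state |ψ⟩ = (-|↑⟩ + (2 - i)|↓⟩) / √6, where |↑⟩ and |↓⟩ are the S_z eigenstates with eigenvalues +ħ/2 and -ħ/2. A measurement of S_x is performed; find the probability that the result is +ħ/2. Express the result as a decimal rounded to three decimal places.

|+x⟩ = (|↑⟩ + |↓⟩)/√2, so ⟨+x|ψ⟩ = (1 - i) / (√2·√6).
P = |1 - i|² / 12 = 2/12.

0.167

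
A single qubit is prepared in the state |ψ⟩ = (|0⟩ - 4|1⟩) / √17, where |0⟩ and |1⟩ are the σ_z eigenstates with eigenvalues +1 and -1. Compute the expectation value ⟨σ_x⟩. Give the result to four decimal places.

⟨σ_x⟩ = 2 Re(a* b)/(|a|²+|b|²) with a = 1, b = -4.
a* b = -4, so ⟨σ_x⟩ = -8/17.

-0.4706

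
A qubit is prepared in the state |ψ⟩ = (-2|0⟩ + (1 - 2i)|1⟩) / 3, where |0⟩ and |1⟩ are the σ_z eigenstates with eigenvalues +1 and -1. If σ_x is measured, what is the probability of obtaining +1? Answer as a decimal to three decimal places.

0.278

|+x⟩ = (|0⟩ + |1⟩)/√2, so ⟨+x|ψ⟩ = (-1 - 2i) / (√2·3).
P = |-1 - 2i|² / 18 = 5/18.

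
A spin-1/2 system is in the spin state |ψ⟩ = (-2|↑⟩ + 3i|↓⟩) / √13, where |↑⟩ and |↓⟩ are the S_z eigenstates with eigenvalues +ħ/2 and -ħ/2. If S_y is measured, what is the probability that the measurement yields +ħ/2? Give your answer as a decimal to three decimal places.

|+y⟩ = (|↑⟩ + i|↓⟩)/√2, so ⟨+y|ψ⟩ = (1) / (√2·√13).
P = |1|² / 26 = 1/26.

0.038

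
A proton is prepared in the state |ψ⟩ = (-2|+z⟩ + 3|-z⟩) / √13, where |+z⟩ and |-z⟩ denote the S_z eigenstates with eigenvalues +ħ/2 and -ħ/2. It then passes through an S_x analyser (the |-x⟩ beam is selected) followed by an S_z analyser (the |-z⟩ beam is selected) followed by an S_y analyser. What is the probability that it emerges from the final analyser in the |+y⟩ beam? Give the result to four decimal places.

First analyser (S_x): P(|-x⟩) = |⟨-x|ψ⟩|² = 25/26.
After stage 1 the state is |-x⟩; P(|-z⟩) = |⟨-z|-x⟩|² = 1/2.
After stage 2 the state is |-z⟩; P(|+y⟩) = |⟨+y|-z⟩|² = 1/2.
Joint probability = 25/26 × 1/2 × 1/2 = 0.2404.

0.2404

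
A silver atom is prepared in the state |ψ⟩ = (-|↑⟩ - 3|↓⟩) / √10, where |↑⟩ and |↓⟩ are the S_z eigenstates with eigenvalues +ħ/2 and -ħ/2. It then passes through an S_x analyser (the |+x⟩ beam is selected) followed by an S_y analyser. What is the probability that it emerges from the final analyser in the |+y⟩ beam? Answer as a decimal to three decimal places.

First analyser (S_x): P(|+x⟩) = |⟨+x|ψ⟩|² = 16/20.
After stage 1 the state is |+x⟩; P(|+y⟩) = |⟨+y|+x⟩|² = 1/2.
Joint probability = 16/20 × 1/2 = 0.400.

0.400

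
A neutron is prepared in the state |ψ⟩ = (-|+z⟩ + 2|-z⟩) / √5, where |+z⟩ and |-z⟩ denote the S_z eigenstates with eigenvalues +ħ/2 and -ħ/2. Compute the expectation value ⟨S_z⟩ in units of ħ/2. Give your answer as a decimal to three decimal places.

-0.600

⟨σ_z⟩ = |a|² - |b|² divided by |a|²+|b|², with a, b the |+z⟩, |-z⟩ amplitudes.
= (1 - 4)/5 = -3/5.
⟨S_z⟩ = (ħ/2)·⟨σ_z⟩.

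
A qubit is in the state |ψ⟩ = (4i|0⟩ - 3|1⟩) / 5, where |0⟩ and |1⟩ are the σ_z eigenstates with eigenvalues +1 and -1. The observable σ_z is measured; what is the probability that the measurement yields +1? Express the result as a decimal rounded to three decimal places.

0.640

The +1 outcome corresponds to |0⟩. Its amplitude in |ψ⟩ is 4i/5.
P = |4i|² / 25 = 16/25.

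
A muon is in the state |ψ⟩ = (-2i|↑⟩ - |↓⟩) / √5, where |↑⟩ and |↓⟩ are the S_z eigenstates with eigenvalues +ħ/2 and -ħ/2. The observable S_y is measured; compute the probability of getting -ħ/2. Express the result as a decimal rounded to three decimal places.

0.900

|-y⟩ = (|↑⟩ - i|↓⟩)/√2, so ⟨-y|ψ⟩ = (-3i) / (√2·√5).
P = |-3i|² / 10 = 9/10.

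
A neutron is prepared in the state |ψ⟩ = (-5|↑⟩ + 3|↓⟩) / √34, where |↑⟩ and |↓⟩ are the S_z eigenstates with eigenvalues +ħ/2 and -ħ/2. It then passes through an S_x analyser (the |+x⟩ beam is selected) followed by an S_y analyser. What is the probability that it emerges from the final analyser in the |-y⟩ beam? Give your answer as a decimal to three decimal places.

First analyser (S_x): P(|+x⟩) = |⟨+x|ψ⟩|² = 4/68.
After stage 1 the state is |+x⟩; P(|-y⟩) = |⟨-y|+x⟩|² = 1/2.
Joint probability = 4/68 × 1/2 = 0.029.

0.029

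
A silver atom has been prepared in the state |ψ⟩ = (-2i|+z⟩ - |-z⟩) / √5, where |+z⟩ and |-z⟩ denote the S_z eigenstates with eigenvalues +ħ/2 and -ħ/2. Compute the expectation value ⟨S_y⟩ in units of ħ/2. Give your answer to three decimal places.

-0.800

⟨σ_y⟩ = 2 Im(a* b)/(|a|²+|b|²) with a = -2i, b = -1.
a* b = -2i, so ⟨σ_y⟩ = -4/5.
⟨S_y⟩ = (ħ/2)·⟨σ_y⟩.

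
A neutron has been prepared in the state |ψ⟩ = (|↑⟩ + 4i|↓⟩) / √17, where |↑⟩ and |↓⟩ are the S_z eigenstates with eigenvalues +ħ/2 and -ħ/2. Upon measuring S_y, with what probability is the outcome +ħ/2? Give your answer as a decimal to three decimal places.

|+y⟩ = (|↑⟩ + i|↓⟩)/√2, so ⟨+y|ψ⟩ = (5) / (√2·√17).
P = |5|² / 34 = 25/34.

0.735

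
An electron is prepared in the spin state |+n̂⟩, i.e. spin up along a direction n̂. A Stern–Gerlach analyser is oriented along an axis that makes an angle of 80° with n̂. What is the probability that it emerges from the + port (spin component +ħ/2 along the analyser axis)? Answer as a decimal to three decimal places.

For spin-½, the probability of finding spin-up along an axis at angle θ to the initial spin direction is cos²(θ/2); spin-down is sin²(θ/2).
θ = 80°, so P = cos²(40°) ≈ 0.587.

0.587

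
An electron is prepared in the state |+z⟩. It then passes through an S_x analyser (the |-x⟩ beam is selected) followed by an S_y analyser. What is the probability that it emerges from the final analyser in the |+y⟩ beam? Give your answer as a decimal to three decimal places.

0.250

First analyser (S_x): from |+z⟩, P(|-x⟩) = 1/2.
After stage 1 the state is |-x⟩; P(|+y⟩) = |⟨+y|-x⟩|² = 1/2.
Joint probability = 1/2 × 1/2 = 0.250.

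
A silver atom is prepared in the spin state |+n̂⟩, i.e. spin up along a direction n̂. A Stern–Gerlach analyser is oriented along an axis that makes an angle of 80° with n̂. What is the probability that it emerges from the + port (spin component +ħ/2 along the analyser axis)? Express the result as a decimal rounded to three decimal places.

0.587

For spin-½, the probability of finding spin-up along an axis at angle θ to the initial spin direction is cos²(θ/2); spin-down is sin²(θ/2).
θ = 80°, so P = cos²(40°) ≈ 0.587.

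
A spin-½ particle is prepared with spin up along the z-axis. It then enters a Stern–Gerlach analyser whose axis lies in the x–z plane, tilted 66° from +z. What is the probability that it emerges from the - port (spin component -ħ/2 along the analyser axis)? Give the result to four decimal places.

0.2966

For spin-½, the probability of finding spin-up along an axis at angle θ to the initial spin direction is cos²(θ/2); spin-down is sin²(θ/2).
θ = 66°, so P = sin²(33°) ≈ 0.2966.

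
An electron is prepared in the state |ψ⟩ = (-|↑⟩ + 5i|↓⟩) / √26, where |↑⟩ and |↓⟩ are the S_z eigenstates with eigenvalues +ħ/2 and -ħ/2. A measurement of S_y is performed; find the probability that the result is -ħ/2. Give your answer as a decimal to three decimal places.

0.692

|-y⟩ = (|↑⟩ - i|↓⟩)/√2, so ⟨-y|ψ⟩ = (-6) / (√2·√26).
P = |-6|² / 52 = 36/52.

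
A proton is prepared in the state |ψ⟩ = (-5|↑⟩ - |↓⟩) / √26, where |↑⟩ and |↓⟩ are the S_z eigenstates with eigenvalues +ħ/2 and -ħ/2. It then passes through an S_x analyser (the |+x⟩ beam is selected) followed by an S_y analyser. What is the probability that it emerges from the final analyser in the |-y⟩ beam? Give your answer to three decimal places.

First analyser (S_x): P(|+x⟩) = |⟨+x|ψ⟩|² = 36/52.
After stage 1 the state is |+x⟩; P(|-y⟩) = |⟨-y|+x⟩|² = 1/2.
Joint probability = 36/52 × 1/2 = 0.346.

0.346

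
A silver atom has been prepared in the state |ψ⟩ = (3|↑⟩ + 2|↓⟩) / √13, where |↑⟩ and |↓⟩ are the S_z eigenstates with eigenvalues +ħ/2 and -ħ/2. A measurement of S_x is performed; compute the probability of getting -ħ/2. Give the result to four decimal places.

0.0385

|-x⟩ = (|↑⟩ - |↓⟩)/√2, so ⟨-x|ψ⟩ = (1) / (√2·√13).
P = |1|² / 26 = 1/26.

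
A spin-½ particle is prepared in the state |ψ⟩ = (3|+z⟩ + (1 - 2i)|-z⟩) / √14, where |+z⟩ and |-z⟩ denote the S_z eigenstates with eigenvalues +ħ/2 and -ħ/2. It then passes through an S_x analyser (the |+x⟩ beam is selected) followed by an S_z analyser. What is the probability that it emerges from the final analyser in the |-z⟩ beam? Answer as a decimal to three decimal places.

0.357

First analyser (S_x): P(|+x⟩) = |⟨+x|ψ⟩|² = 20/28.
After stage 1 the state is |+x⟩; P(|-z⟩) = |⟨-z|+x⟩|² = 1/2.
Joint probability = 20/28 × 1/2 = 0.357.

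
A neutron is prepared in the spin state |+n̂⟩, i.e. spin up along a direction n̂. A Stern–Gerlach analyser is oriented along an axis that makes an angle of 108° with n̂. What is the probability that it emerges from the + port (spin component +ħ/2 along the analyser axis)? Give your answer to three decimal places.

For spin-½, the probability of finding spin-up along an axis at angle θ to the initial spin direction is cos²(θ/2); spin-down is sin²(θ/2).
θ = 108°, so P = cos²(54°) ≈ 0.345.

0.345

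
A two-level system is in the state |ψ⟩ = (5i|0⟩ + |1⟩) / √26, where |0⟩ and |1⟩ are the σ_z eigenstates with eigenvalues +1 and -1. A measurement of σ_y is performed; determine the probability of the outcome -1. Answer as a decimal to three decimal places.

|-y⟩ = (|0⟩ - i|1⟩)/√2, so ⟨-y|ψ⟩ = (6i) / (√2·√26).
P = |6i|² / 52 = 36/52.

0.692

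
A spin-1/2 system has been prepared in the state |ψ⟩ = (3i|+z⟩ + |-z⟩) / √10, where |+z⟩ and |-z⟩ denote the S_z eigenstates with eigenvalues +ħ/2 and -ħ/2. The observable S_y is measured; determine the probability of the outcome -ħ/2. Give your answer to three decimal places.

|-y⟩ = (|+z⟩ - i|-z⟩)/√2, so ⟨-y|ψ⟩ = (4i) / (√2·√10).
P = |4i|² / 20 = 16/20.

0.800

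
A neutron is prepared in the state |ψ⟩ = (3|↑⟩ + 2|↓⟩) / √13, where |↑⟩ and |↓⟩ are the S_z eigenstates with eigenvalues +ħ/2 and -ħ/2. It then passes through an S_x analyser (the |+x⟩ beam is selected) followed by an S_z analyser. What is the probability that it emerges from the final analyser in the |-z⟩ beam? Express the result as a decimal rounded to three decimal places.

First analyser (S_x): P(|+x⟩) = |⟨+x|ψ⟩|² = 25/26.
After stage 1 the state is |+x⟩; P(|-z⟩) = |⟨-z|+x⟩|² = 1/2.
Joint probability = 25/26 × 1/2 = 0.481.

0.481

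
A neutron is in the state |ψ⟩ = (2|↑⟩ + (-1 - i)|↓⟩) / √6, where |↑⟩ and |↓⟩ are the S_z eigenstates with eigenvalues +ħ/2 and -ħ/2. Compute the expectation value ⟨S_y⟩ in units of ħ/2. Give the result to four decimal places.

-0.6667

⟨σ_y⟩ = 2 Im(a* b)/(|a|²+|b|²) with a = 2, b = (-1 - i).
a* b = (-2 - 2i), so ⟨σ_y⟩ = -4/6.
⟨S_y⟩ = (ħ/2)·⟨σ_y⟩.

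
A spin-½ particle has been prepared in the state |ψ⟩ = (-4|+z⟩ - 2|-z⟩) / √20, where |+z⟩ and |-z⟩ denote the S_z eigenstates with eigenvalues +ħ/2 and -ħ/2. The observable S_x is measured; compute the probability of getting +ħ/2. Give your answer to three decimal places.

|+x⟩ = (|+z⟩ + |-z⟩)/√2, so ⟨+x|ψ⟩ = (-6) / (√2·√20).
P = |-6|² / 40 = 36/40.

0.900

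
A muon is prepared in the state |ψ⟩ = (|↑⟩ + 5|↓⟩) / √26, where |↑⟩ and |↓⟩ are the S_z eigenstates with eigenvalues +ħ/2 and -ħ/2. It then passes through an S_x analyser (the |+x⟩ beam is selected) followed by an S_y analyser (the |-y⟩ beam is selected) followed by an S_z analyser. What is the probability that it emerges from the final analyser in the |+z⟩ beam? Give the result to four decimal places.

First analyser (S_x): P(|+x⟩) = |⟨+x|ψ⟩|² = 36/52.
After stage 1 the state is |+x⟩; P(|-y⟩) = |⟨-y|+x⟩|² = 1/2.
After stage 2 the state is |-y⟩; P(|+z⟩) = |⟨+z|-y⟩|² = 1/2.
Joint probability = 36/52 × 1/2 × 1/2 = 0.1731.

0.1731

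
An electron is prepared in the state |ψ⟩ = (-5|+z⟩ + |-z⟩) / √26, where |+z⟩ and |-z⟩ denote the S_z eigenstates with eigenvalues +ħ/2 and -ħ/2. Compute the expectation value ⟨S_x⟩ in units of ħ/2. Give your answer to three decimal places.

⟨σ_x⟩ = 2 Re(a* b)/(|a|²+|b|²) with a = -5, b = 1.
a* b = -5, so ⟨σ_x⟩ = -10/26.
⟨S_x⟩ = (ħ/2)·⟨σ_x⟩.

-0.385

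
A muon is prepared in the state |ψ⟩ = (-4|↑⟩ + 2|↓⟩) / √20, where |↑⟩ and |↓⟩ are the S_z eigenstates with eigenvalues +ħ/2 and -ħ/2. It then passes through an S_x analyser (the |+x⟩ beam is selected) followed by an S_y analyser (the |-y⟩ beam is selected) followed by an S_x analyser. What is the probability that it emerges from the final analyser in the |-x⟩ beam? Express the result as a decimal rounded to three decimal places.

First analyser (S_x): P(|+x⟩) = |⟨+x|ψ⟩|² = 4/40.
After stage 1 the state is |+x⟩; P(|-y⟩) = |⟨-y|+x⟩|² = 1/2.
After stage 2 the state is |-y⟩; P(|-x⟩) = |⟨-x|-y⟩|² = 1/2.
Joint probability = 4/40 × 1/2 × 1/2 = 0.025.

0.025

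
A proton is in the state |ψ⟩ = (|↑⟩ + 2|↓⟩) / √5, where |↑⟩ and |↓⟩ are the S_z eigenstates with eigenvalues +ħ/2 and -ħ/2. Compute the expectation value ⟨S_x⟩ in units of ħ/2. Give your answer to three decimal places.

0.800

⟨σ_x⟩ = 2 Re(a* b)/(|a|²+|b|²) with a = 1, b = 2.
a* b = 2, so ⟨σ_x⟩ = 4/5.
⟨S_x⟩ = (ħ/2)·⟨σ_x⟩.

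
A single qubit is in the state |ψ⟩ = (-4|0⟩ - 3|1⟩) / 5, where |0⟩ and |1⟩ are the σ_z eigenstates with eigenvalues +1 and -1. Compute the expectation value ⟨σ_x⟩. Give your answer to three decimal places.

⟨σ_x⟩ = 2 Re(a* b)/(|a|²+|b|²) with a = -4, b = -3.
a* b = 12, so ⟨σ_x⟩ = 24/25.

0.960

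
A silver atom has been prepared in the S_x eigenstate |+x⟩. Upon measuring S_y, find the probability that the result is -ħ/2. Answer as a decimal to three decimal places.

In the S_z basis, |+x⟩ = (|+z⟩ + |-z⟩)/√2 and |-y⟩ = (|+z⟩ - i|-z⟩)/√2.
|⟨-y|+x⟩|² = 1/2.

0.500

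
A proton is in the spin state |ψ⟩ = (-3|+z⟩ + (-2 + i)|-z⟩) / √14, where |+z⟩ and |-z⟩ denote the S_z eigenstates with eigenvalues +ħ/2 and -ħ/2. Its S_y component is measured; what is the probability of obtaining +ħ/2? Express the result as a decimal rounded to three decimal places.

0.286

|+y⟩ = (|+z⟩ + i|-z⟩)/√2, so ⟨+y|ψ⟩ = (-2 + 2i) / (√2·√14).
P = |-2 + 2i|² / 28 = 8/28.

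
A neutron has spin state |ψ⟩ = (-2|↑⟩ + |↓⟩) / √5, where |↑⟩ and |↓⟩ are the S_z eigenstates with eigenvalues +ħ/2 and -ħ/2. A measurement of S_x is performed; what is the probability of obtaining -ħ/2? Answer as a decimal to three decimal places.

0.900

|-x⟩ = (|↑⟩ - |↓⟩)/√2, so ⟨-x|ψ⟩ = (-3) / (√2·√5).
P = |-3|² / 10 = 9/10.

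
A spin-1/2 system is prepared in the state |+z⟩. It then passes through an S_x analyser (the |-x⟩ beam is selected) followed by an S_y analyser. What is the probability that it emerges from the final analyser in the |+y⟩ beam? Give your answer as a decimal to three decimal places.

First analyser (S_x): from |+z⟩, P(|-x⟩) = 1/2.
After stage 1 the state is |-x⟩; P(|+y⟩) = |⟨+y|-x⟩|² = 1/2.
Joint probability = 1/2 × 1/2 = 0.250.

0.250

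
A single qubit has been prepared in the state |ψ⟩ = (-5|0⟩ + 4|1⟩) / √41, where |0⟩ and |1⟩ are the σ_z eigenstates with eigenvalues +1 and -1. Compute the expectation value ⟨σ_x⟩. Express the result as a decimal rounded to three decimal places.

-0.976

⟨σ_x⟩ = 2 Re(a* b)/(|a|²+|b|²) with a = -5, b = 4.
a* b = -20, so ⟨σ_x⟩ = -40/41.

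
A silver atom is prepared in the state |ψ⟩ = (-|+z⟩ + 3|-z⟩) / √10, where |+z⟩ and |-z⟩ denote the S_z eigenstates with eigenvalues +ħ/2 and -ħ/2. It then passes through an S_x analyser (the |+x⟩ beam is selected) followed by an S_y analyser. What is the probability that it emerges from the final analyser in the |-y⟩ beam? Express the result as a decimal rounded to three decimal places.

First analyser (S_x): P(|+x⟩) = |⟨+x|ψ⟩|² = 4/20.
After stage 1 the state is |+x⟩; P(|-y⟩) = |⟨-y|+x⟩|² = 1/2.
Joint probability = 4/20 × 1/2 = 0.100.

0.100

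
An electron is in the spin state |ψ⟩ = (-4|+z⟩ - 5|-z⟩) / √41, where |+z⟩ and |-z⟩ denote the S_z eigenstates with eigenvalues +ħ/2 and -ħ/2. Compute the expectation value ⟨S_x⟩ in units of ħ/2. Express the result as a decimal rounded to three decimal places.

0.976

⟨σ_x⟩ = 2 Re(a* b)/(|a|²+|b|²) with a = -4, b = -5.
a* b = 20, so ⟨σ_x⟩ = 40/41.
⟨S_x⟩ = (ħ/2)·⟨σ_x⟩.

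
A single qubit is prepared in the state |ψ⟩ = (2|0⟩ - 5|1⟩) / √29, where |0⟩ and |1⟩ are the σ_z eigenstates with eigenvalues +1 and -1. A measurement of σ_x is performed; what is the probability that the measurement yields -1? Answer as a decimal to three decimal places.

|-x⟩ = (|0⟩ - |1⟩)/√2, so ⟨-x|ψ⟩ = (7) / (√2·√29).
P = |7|² / 58 = 49/58.

0.845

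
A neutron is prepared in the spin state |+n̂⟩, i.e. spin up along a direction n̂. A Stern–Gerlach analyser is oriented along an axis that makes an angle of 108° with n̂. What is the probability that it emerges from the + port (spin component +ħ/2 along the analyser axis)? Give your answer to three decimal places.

For spin-½, the probability of finding spin-up along an axis at angle θ to the initial spin direction is cos²(θ/2); spin-down is sin²(θ/2).
θ = 108°, so P = cos²(54°) ≈ 0.345.

0.345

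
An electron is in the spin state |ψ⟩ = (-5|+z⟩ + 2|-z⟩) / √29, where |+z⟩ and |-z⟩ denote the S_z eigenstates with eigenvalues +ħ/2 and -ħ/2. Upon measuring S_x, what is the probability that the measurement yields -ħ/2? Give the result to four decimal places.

|-x⟩ = (|+z⟩ - |-z⟩)/√2, so ⟨-x|ψ⟩ = (-7) / (√2·√29).
P = |-7|² / 58 = 49/58.

0.8448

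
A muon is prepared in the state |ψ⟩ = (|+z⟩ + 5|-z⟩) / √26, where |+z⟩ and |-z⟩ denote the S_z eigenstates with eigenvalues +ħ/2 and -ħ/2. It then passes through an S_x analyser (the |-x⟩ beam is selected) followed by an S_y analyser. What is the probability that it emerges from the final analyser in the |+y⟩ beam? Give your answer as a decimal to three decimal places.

0.154

First analyser (S_x): P(|-x⟩) = |⟨-x|ψ⟩|² = 16/52.
After stage 1 the state is |-x⟩; P(|+y⟩) = |⟨+y|-x⟩|² = 1/2.
Joint probability = 16/52 × 1/2 = 0.154.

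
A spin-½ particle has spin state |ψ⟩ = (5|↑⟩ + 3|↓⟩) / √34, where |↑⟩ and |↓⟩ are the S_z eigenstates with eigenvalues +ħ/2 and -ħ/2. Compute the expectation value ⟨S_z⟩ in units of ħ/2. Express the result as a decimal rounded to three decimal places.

0.471

⟨σ_z⟩ = |a|² - |b|² divided by |a|²+|b|², with a, b the |↑⟩, |↓⟩ amplitudes.
= (25 - 9)/34 = 16/34.
⟨S_z⟩ = (ħ/2)·⟨σ_z⟩.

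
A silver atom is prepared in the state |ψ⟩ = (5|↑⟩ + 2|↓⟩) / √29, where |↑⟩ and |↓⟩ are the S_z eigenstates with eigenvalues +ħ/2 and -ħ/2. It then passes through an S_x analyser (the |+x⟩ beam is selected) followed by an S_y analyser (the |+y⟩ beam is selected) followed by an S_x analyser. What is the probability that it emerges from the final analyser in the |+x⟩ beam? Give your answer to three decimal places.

First analyser (S_x): P(|+x⟩) = |⟨+x|ψ⟩|² = 49/58.
After stage 1 the state is |+x⟩; P(|+y⟩) = |⟨+y|+x⟩|² = 1/2.
After stage 2 the state is |+y⟩; P(|+x⟩) = |⟨+x|+y⟩|² = 1/2.
Joint probability = 49/58 × 1/2 × 1/2 = 0.211.

0.211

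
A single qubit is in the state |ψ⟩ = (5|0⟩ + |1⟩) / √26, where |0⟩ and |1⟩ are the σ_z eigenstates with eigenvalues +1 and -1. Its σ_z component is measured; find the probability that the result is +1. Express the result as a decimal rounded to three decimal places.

0.962

The +1 outcome corresponds to |0⟩. Its amplitude in |ψ⟩ is 5/√26.
P = |5|² / 26 = 25/26.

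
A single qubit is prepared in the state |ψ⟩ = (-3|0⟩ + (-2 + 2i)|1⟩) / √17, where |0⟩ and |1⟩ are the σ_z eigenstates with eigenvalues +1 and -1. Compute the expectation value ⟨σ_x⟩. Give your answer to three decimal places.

⟨σ_x⟩ = 2 Re(a* b)/(|a|²+|b|²) with a = -3, b = (-2 + 2i).
a* b = (6 - 6i), so ⟨σ_x⟩ = 12/17.

0.706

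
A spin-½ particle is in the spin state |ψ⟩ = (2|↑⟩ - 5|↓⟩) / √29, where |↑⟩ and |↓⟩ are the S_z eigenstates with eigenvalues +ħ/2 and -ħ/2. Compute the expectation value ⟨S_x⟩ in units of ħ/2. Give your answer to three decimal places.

⟨σ_x⟩ = 2 Re(a* b)/(|a|²+|b|²) with a = 2, b = -5.
a* b = -10, so ⟨σ_x⟩ = -20/29.
⟨S_x⟩ = (ħ/2)·⟨σ_x⟩.

-0.690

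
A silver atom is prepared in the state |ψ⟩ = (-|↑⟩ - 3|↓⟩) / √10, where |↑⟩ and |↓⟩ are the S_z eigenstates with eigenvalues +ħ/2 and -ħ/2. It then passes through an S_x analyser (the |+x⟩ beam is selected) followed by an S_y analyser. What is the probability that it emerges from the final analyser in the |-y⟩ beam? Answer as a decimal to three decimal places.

First analyser (S_x): P(|+x⟩) = |⟨+x|ψ⟩|² = 16/20.
After stage 1 the state is |+x⟩; P(|-y⟩) = |⟨-y|+x⟩|² = 1/2.
Joint probability = 16/20 × 1/2 = 0.400.

0.400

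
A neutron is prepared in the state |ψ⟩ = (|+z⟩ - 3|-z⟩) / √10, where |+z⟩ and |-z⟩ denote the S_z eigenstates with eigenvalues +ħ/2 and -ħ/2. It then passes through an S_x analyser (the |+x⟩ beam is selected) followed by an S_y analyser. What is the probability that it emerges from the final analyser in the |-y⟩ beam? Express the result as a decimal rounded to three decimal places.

First analyser (S_x): P(|+x⟩) = |⟨+x|ψ⟩|² = 4/20.
After stage 1 the state is |+x⟩; P(|-y⟩) = |⟨-y|+x⟩|² = 1/2.
Joint probability = 4/20 × 1/2 = 0.100.

0.100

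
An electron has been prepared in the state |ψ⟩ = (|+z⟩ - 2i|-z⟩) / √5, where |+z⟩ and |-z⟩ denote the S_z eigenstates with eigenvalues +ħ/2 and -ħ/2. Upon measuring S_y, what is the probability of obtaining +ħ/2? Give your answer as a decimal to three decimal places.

0.100

|+y⟩ = (|+z⟩ + i|-z⟩)/√2, so ⟨+y|ψ⟩ = (-1) / (√2·√5).
P = |-1|² / 10 = 1/10.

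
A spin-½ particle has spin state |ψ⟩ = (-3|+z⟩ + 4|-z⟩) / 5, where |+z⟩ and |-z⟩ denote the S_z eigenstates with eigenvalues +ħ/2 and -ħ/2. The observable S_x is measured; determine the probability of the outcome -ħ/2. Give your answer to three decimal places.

|-x⟩ = (|+z⟩ - |-z⟩)/√2, so ⟨-x|ψ⟩ = (-7) / (√2·5).
P = |-7|² / 50 = 49/50.

0.980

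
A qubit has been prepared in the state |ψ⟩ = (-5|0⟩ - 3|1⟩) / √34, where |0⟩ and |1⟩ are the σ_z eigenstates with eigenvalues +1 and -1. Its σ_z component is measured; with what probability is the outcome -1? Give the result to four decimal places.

The -1 outcome corresponds to |1⟩. Its amplitude in |ψ⟩ is -3/√34.
P = |-3|² / 34 = 9/34.

0.2647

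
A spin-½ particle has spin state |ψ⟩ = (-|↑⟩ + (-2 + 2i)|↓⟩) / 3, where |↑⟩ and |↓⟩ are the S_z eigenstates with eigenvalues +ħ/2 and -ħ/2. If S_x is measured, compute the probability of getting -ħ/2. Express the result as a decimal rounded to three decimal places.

|-x⟩ = (|↑⟩ - |↓⟩)/√2, so ⟨-x|ψ⟩ = (1 - 2i) / (√2·3).
P = |1 - 2i|² / 18 = 5/18.

0.278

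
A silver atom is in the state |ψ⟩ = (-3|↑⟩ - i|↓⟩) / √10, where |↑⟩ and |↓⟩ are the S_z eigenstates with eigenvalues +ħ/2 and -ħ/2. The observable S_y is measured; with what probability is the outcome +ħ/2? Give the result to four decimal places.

|+y⟩ = (|↑⟩ + i|↓⟩)/√2, so ⟨+y|ψ⟩ = (-4) / (√2·√10).
P = |-4|² / 20 = 16/20.

0.8000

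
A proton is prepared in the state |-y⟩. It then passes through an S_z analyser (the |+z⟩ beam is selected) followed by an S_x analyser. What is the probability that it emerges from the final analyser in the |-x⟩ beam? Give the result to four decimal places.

First analyser (S_z): from |-y⟩, P(|+z⟩) = 1/2.
After stage 1 the state is |+z⟩; P(|-x⟩) = |⟨-x|+z⟩|² = 1/2.
Joint probability = 1/2 × 1/2 = 0.2500.

0.2500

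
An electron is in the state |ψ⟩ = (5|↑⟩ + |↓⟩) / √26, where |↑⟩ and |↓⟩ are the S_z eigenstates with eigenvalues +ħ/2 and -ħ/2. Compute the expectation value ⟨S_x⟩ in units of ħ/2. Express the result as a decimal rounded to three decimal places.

0.385

⟨σ_x⟩ = 2 Re(a* b)/(|a|²+|b|²) with a = 5, b = 1.
a* b = 5, so ⟨σ_x⟩ = 10/26.
⟨S_x⟩ = (ħ/2)·⟨σ_x⟩.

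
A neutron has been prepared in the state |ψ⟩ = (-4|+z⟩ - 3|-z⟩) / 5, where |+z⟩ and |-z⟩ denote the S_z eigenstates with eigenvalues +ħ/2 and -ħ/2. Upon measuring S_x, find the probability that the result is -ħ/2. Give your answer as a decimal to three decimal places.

0.020

|-x⟩ = (|+z⟩ - |-z⟩)/√2, so ⟨-x|ψ⟩ = (-1) / (√2·5).
P = |-1|² / 50 = 1/50.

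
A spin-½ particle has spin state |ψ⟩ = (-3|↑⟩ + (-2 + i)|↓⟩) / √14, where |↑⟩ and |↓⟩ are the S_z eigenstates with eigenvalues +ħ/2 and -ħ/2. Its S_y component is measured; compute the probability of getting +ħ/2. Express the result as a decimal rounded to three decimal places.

|+y⟩ = (|↑⟩ + i|↓⟩)/√2, so ⟨+y|ψ⟩ = (-2 + 2i) / (√2·√14).
P = |-2 + 2i|² / 28 = 8/28.

0.286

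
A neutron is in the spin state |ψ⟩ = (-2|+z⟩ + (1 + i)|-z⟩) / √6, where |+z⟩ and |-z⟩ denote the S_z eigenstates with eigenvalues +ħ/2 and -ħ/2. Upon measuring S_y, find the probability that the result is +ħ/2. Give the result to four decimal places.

|+y⟩ = (|+z⟩ + i|-z⟩)/√2, so ⟨+y|ψ⟩ = (-1 - i) / (√2·√6).
P = |-1 - i|² / 12 = 2/12.

0.1667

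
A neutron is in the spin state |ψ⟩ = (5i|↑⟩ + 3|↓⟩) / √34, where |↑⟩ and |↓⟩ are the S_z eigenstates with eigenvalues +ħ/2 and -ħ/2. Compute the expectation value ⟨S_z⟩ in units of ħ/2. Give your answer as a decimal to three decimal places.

⟨σ_z⟩ = |a|² - |b|² divided by |a|²+|b|², with a, b the |↑⟩, |↓⟩ amplitudes.
= (25 - 9)/34 = 16/34.
⟨S_z⟩ = (ħ/2)·⟨σ_z⟩.

0.471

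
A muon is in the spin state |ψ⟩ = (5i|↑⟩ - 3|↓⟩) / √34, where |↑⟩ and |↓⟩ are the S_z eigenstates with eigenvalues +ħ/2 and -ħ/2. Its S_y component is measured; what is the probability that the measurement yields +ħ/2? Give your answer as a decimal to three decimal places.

0.941

|+y⟩ = (|↑⟩ + i|↓⟩)/√2, so ⟨+y|ψ⟩ = (8i) / (√2·√34).
P = |8i|² / 68 = 64/68.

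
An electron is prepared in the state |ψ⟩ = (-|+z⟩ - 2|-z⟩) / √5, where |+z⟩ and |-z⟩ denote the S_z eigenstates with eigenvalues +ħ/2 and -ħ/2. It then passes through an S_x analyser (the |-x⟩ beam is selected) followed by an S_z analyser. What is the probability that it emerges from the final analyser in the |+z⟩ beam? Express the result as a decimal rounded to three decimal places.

0.050

First analyser (S_x): P(|-x⟩) = |⟨-x|ψ⟩|² = 1/10.
After stage 1 the state is |-x⟩; P(|+z⟩) = |⟨+z|-x⟩|² = 1/2.
Joint probability = 1/10 × 1/2 = 0.050.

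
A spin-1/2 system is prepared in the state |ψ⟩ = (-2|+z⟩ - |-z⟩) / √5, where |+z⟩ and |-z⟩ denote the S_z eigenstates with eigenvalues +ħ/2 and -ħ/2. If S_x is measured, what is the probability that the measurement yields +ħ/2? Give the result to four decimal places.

|+x⟩ = (|+z⟩ + |-z⟩)/√2, so ⟨+x|ψ⟩ = (-3) / (√2·√5).
P = |-3|² / 10 = 9/10.

0.9000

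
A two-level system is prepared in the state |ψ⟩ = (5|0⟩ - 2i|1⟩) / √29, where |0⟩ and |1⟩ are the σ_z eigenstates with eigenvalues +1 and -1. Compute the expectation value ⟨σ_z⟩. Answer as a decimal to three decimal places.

0.724

⟨σ_z⟩ = |a|² - |b|² divided by |a|²+|b|², with a, b the |0⟩, |1⟩ amplitudes.
= (25 - 4)/29 = 21/29.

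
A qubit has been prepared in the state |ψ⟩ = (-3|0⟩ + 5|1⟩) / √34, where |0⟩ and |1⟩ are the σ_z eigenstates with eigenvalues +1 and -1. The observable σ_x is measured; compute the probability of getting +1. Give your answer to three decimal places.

|+x⟩ = (|0⟩ + |1⟩)/√2, so ⟨+x|ψ⟩ = (2) / (√2·√34).
P = |2|² / 68 = 4/68.

0.059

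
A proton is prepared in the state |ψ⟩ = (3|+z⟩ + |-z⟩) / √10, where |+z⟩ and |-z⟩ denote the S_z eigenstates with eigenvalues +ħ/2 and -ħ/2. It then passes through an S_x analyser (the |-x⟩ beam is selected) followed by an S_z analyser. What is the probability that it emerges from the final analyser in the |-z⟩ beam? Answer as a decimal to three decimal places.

0.100

First analyser (S_x): P(|-x⟩) = |⟨-x|ψ⟩|² = 4/20.
After stage 1 the state is |-x⟩; P(|-z⟩) = |⟨-z|-x⟩|² = 1/2.
Joint probability = 4/20 × 1/2 = 0.100.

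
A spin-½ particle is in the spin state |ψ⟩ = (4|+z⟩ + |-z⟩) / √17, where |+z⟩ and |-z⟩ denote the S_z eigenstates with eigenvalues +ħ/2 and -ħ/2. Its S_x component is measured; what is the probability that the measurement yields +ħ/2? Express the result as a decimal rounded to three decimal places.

0.735

|+x⟩ = (|+z⟩ + |-z⟩)/√2, so ⟨+x|ψ⟩ = (5) / (√2·√17).
P = |5|² / 34 = 25/34.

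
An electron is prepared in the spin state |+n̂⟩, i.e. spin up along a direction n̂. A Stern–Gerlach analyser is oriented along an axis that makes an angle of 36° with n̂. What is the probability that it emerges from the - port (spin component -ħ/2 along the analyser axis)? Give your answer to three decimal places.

For spin-½, the probability of finding spin-up along an axis at angle θ to the initial spin direction is cos²(θ/2); spin-down is sin²(θ/2).
θ = 36°, so P = sin²(18°) ≈ 0.095.

0.095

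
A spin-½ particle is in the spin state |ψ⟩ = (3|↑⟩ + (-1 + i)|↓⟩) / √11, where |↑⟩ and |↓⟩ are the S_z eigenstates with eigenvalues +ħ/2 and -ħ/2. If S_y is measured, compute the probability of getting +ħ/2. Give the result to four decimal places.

0.7727

|+y⟩ = (|↑⟩ + i|↓⟩)/√2, so ⟨+y|ψ⟩ = (4 + i) / (√2·√11).
P = |4 + i|² / 22 = 17/22.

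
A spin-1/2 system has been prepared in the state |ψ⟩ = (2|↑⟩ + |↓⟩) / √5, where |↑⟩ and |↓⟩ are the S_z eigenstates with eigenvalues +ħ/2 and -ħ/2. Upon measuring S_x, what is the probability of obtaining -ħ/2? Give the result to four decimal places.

|-x⟩ = (|↑⟩ - |↓⟩)/√2, so ⟨-x|ψ⟩ = (1) / (√2·√5).
P = |1|² / 10 = 1/10.

0.1000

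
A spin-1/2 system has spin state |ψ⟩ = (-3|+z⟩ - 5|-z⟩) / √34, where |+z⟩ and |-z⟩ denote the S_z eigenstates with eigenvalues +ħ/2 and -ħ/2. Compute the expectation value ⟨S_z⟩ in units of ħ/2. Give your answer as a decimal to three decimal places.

-0.471

⟨σ_z⟩ = |a|² - |b|² divided by |a|²+|b|², with a, b the |+z⟩, |-z⟩ amplitudes.
= (9 - 25)/34 = -16/34.
⟨S_z⟩ = (ħ/2)·⟨σ_z⟩.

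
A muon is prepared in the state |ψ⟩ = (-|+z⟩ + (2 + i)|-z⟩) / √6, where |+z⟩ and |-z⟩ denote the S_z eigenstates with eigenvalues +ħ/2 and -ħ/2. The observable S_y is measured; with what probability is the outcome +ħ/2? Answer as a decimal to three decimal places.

|+y⟩ = (|+z⟩ + i|-z⟩)/√2, so ⟨+y|ψ⟩ = (-2i) / (√2·√6).
P = |-2i|² / 12 = 4/12.

0.333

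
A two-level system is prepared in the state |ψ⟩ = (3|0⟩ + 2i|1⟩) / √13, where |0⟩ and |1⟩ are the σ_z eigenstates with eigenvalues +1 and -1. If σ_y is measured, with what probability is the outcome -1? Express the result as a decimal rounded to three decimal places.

0.038

|-y⟩ = (|0⟩ - i|1⟩)/√2, so ⟨-y|ψ⟩ = (1) / (√2·√13).
P = |1|² / 26 = 1/26.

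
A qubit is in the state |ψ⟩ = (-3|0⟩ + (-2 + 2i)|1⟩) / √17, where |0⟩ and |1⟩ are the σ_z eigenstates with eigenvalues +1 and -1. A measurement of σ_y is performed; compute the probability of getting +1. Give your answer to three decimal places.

|+y⟩ = (|0⟩ + i|1⟩)/√2, so ⟨+y|ψ⟩ = (-1 + 2i) / (√2·√17).
P = |-1 + 2i|² / 34 = 5/34.

0.147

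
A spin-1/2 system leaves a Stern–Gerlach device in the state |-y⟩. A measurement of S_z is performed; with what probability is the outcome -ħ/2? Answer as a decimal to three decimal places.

0.500

In the S_z basis, |-y⟩ = (|↑⟩ - i|↓⟩)/√2 and |-z⟩ = |↓⟩.
|⟨-z|-y⟩|² = 1/2.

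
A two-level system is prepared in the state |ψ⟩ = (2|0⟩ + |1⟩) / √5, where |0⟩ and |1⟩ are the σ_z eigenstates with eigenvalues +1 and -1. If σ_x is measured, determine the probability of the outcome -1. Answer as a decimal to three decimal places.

0.100

|-x⟩ = (|0⟩ - |1⟩)/√2, so ⟨-x|ψ⟩ = (1) / (√2·√5).
P = |1|² / 10 = 1/10.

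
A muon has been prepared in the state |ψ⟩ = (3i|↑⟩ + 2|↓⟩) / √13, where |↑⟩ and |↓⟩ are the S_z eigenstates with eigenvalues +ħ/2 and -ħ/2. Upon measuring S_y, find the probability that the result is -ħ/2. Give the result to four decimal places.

|-y⟩ = (|↑⟩ - i|↓⟩)/√2, so ⟨-y|ψ⟩ = (5i) / (√2·√13).
P = |5i|² / 26 = 25/26.

0.9615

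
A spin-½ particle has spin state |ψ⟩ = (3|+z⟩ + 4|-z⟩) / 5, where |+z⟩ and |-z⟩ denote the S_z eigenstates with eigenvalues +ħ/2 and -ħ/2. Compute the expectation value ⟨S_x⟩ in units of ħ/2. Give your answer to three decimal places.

0.960

⟨σ_x⟩ = 2 Re(a* b)/(|a|²+|b|²) with a = 3, b = 4.
a* b = 12, so ⟨σ_x⟩ = 24/25.
⟨S_x⟩ = (ħ/2)·⟨σ_x⟩.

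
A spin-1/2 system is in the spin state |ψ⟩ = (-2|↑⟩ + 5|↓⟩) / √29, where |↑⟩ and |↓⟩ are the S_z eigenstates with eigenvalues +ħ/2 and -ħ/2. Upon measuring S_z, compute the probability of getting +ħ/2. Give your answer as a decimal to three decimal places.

0.138

The +ħ/2 outcome corresponds to |↑⟩. Its amplitude in |ψ⟩ is -2/√29.
P = |-2|² / 29 = 4/29.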